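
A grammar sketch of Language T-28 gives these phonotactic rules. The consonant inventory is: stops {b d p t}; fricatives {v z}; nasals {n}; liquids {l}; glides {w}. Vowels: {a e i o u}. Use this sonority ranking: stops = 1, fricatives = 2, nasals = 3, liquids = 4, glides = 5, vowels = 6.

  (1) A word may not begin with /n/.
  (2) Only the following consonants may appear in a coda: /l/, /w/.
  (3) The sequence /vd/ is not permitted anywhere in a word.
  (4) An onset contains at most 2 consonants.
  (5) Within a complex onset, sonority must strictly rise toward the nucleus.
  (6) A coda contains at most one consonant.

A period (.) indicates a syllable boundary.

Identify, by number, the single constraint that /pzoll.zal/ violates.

/pzoll.zal/: syllable 1 coda /ll/ has 2 consonants (> 1).
This is a violation of constraint 6: "A coda contains at most one consonant."
The remaining constraints (1, 2, 3, 4, 5) are satisfied.

6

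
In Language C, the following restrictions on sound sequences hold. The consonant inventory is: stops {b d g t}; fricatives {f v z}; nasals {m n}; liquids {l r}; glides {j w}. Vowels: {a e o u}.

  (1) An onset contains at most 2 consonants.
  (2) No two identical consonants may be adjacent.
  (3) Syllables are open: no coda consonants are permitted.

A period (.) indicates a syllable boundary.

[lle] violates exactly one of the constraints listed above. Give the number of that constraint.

2

[lle]: adjacent identical consonants /ll/.
This is a violation of constraint 2: "No two identical consonants may be adjacent."
The remaining constraints (1, 3) are satisfied.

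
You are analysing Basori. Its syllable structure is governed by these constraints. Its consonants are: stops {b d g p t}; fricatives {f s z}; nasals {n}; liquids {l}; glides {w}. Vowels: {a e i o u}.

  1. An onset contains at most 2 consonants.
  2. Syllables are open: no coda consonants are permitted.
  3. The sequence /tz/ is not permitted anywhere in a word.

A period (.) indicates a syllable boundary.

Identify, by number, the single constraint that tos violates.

tos: syllable 1 coda /s/ has 1 consonant (> 0).
This is a violation of constraint 2: "Syllables are open: no coda consonants are permitted."
The remaining constraints (1, 3) are satisfied.

2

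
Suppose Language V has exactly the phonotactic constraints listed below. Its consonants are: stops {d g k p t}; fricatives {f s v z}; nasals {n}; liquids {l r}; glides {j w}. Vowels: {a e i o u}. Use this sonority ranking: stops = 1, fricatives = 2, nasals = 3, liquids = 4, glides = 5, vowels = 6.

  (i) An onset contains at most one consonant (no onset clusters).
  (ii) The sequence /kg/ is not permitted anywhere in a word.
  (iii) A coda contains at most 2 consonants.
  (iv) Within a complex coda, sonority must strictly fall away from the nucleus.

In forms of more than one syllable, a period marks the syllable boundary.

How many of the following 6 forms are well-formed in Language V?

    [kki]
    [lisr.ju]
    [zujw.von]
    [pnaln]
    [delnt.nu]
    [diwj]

[kki] — violates constraint (i): syllable 1 onset /kk/ has 2 consonants (> 1) → ill-formed
[lisr.ju] — violates constraint (iv): syllable 1 coda /sr/: /s/ (fricative, 2) → /r/ (liquid, 4) does not fall → ill-formed
[zujw.von] — violates constraint (iv): syllable 1 coda /jw/: /j/ (glide, 5) → /w/ (glide, 5) does not fall → ill-formed
[pnaln] — violates constraint (i): syllable 1 onset /pn/ has 2 consonants (> 1) → ill-formed
[delnt.nu] — violates constraint (iii): syllable 1 coda /lnt/ has 3 consonants (> 2) → ill-formed
[diwj] — violates constraint (iv): syllable 1 coda /wj/: /w/ (glide, 5) → /j/ (glide, 5) does not fall → ill-formed
No form is well-formed → 0.

0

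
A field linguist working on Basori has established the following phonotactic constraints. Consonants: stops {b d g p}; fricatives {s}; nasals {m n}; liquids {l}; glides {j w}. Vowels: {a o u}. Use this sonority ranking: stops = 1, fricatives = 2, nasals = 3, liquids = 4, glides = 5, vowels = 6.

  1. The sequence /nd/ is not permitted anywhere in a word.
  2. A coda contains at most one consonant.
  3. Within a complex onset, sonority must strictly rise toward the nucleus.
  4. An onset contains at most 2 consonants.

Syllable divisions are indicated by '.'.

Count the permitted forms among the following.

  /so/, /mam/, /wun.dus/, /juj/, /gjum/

4

/so/ — σ1 onset /s/, coda /∅/ ok → permitted
/mam/ — σ1 onset /m/, coda /m/ ok → permitted
/wun.dus/ — violates constraint 1: contains banned sequence /nd/ → not permitted
/juj/ — σ1 onset /j/, coda /j/ ok → permitted
/gjum/ — σ1 onset /gj/ (1→5 rises), coda /m/ ok → permitted
Permitted: /so/, /mam/, /juj/, /gjum/ → 4.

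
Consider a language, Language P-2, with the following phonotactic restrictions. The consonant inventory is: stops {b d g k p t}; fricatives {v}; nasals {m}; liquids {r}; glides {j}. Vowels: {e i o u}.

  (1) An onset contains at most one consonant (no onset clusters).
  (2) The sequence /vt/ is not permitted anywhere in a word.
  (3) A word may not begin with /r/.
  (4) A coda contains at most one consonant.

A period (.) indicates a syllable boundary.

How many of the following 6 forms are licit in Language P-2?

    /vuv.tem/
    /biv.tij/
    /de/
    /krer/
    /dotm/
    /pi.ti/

/vuv.tem/ — violates constraint 2: contains banned sequence /vt/ → illicit
/biv.tij/ — violates constraint 2: contains banned sequence /vt/ → illicit
/de/ — σ1 onset /d/, coda /∅/ ok → licit
/krer/ — violates constraint 1: syllable 1 onset /kr/ has 2 consonants (> 1) → illicit
/dotm/ — violates constraint 4: syllable 1 coda /tm/ has 2 consonants (> 1) → illicit
/pi.ti/ — σ1 onset /p/, coda /∅/ ok; σ2 onset /t/, coda /∅/ ok → licit
Licit: /de/, /pi.ti/ → 2.

2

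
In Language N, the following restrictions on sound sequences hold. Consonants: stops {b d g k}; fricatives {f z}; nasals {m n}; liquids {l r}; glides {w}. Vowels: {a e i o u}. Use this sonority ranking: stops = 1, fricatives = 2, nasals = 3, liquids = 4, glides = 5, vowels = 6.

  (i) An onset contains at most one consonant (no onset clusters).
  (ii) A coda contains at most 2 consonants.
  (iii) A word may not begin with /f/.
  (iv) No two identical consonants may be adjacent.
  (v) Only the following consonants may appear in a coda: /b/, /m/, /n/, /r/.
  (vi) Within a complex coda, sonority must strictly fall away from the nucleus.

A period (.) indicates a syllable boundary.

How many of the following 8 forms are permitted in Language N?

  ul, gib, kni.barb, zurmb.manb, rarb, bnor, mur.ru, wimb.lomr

2

ul — violates constraint (v): syllable 1 coda contains /l/, which is not a licensed coda consonant → not permitted
gib — σ1 onset /g/, coda /b/ ok → permitted
kni.barb — violates constraint (i): syllable 1 onset /kn/ has 2 consonants (> 1) → not permitted
zurmb.manb — violates constraint (ii): syllable 1 coda /rmb/ has 3 consonants (> 2) → not permitted
rarb — σ1 onset /r/, coda /rb/ (4→1 falls) ok → permitted
bnor — violates constraint (i): syllable 1 onset /bn/ has 2 consonants (> 1) → not permitted
mur.ru — violates constraint (iv): adjacent identical consonants /rr/ → not permitted
wimb.lomr — violates constraint (vi): syllable 2 coda /mr/: /m/ (nasal, 3) → /r/ (liquid, 4) does not fall → not permitted
Permitted: gib, rarb → 2.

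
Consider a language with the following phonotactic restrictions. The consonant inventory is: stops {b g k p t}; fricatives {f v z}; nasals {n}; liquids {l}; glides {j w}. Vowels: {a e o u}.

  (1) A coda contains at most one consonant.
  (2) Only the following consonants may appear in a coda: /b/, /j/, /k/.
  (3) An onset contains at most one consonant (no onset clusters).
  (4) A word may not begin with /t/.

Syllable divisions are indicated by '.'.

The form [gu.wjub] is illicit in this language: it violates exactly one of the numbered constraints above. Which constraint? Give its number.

[gu.wjub]: syllable 2 onset /wj/ has 2 consonants (> 1).
This is a violation of constraint 3: "An onset contains at most one consonant (no onset clusters)."
The remaining constraints (1, 2, 4) are satisfied.

3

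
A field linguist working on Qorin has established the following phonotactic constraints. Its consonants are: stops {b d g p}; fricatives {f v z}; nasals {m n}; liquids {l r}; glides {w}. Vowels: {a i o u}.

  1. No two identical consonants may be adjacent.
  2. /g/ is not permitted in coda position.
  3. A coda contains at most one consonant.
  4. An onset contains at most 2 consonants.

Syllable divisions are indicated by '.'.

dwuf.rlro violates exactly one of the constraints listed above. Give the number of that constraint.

4

dwuf.rlro: syllable 2 onset /rlr/ has 3 consonants (> 2).
This is a violation of constraint 4: "An onset contains at most 2 consonants."
The remaining constraints (1, 2, 3) are satisfied.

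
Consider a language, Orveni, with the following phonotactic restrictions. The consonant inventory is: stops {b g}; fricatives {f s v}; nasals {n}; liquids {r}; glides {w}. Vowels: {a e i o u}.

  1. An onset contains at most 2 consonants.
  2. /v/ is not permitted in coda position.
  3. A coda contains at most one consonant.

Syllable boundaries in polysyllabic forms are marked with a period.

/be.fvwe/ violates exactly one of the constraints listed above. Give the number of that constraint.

/be.fvwe/: syllable 2 onset /fvw/ has 3 consonants (> 2).
This is a violation of constraint 1: "An onset contains at most 2 consonants."
The remaining constraints (2, 3) are satisfied.

1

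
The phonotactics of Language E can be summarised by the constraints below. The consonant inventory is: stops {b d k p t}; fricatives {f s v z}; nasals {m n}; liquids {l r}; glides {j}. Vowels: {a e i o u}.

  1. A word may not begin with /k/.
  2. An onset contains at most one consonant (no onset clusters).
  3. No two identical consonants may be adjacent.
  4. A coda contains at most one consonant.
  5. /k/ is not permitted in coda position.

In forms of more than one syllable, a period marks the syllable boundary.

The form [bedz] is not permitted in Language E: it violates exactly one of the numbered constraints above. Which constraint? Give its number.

4

[bedz]: syllable 1 coda /dz/ has 2 consonants (> 1).
This is a violation of constraint 4: "A coda contains at most one consonant."
The remaining constraints (1, 2, 3, 5) are satisfied.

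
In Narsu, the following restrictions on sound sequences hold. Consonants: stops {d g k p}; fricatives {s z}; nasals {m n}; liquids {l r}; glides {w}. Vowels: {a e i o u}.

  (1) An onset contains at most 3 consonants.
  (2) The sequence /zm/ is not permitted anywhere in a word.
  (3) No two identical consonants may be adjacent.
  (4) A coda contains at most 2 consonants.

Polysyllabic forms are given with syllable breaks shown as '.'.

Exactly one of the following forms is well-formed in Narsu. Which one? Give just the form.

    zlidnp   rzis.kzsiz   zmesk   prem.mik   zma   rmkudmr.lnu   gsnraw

zlidnp — violates constraint 4: syllable 1 coda /dnp/ has 3 consonants (> 2) → ill-formed
rzis.kzsiz — σ1 onset /rz/ (2C), coda /s/ ok; σ2 onset /kzs/ (3C), coda /z/ ok → well-formed
zmesk — violates constraint 2: contains banned sequence /zm/ → ill-formed
prem.mik — violates constraint 3: adjacent identical consonants /mm/ → ill-formed
zma — violates constraint 2: contains banned sequence /zm/ → ill-formed
rmkudmr.lnu — violates constraint 4: syllable 1 coda /dmr/ has 3 consonants (> 2) → ill-formed
gsnraw — violates constraint 1: syllable 1 onset /gsnr/ has 4 consonants (> 3) → ill-formed

rzis.kzsiz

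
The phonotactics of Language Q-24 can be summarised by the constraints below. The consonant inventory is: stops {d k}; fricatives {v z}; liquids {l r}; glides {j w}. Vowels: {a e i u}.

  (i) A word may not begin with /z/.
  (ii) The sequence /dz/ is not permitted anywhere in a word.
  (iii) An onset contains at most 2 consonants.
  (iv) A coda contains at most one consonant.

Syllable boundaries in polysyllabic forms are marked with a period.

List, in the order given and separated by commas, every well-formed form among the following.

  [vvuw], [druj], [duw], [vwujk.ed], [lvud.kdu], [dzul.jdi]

[vvuw] — σ1 onset /vv/ (2C), coda /w/ ok → well-formed
[druj] — σ1 onset /dr/ (2C), coda /j/ ok → well-formed
[duw] — σ1 onset /d/, coda /w/ ok → well-formed
[vwujk.ed] — violates constraint (iv): syllable 1 coda /jk/ has 2 consonants (> 1) → ill-formed
[lvud.kdu] — σ1 onset /lv/ (2C), coda /d/ ok; σ2 onset /kd/ (2C), coda /∅/ ok → well-formed
[dzul.jdi] — violates constraint (ii): contains banned sequence /dz/ → ill-formed

[vvuw], [druj], [duw], [lvud.kdu]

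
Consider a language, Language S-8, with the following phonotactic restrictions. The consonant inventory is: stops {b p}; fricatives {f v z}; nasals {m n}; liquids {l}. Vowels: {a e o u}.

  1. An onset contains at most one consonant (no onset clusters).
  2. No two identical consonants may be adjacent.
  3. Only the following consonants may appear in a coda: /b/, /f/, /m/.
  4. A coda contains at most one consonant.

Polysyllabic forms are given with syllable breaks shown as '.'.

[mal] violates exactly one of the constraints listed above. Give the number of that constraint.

3

[mal]: syllable 1 coda contains /l/, which is not a licensed coda consonant.
This is a violation of constraint 3: "Only the following consonants may appear in a coda: /b/, /f/, /m/."
The remaining constraints (1, 2, 4) are satisfied.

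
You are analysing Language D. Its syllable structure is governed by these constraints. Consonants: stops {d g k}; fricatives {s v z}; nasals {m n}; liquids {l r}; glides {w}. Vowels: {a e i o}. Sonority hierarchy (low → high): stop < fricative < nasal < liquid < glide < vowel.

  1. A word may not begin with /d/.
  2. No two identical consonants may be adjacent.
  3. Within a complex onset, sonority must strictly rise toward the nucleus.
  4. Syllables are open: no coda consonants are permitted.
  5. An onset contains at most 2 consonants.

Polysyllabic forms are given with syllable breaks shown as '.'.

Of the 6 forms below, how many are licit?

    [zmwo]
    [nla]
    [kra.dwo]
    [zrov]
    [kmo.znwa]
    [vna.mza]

[zmwo] — violates constraint 5: syllable 1 onset /zmw/ has 3 consonants (> 2) → illicit
[nla] — σ1 onset /nl/ (3→4 rises), coda /∅/ ok → licit
[kra.dwo] — σ1 onset /kr/ (1→4 rises), coda /∅/ ok; σ2 onset /dw/ (1→5 rises), coda /∅/ ok → licit
[zrov] — violates constraint 4: syllable 1 coda /v/ has 1 consonant (> 0) → illicit
[kmo.znwa] — violates constraint 5: syllable 2 onset /znw/ has 3 consonants (> 2) → illicit
[vna.mza] — violates constraint 3: syllable 2 onset /mz/: /m/ (nasal, 3) → /z/ (fricative, 2) does not rise → illicit
Licit: [nla], [kra.dwo] → 2.

2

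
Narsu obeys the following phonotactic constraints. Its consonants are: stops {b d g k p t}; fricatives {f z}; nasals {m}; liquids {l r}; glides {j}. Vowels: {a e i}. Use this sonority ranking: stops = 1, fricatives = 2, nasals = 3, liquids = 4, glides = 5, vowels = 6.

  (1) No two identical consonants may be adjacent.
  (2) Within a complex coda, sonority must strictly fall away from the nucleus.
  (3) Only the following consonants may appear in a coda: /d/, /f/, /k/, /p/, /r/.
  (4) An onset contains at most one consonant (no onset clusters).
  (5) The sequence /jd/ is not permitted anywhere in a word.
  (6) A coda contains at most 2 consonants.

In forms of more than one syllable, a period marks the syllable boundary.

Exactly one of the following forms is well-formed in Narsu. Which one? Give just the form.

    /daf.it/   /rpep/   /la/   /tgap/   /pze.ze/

/la/

/daf.it/ — violates constraint 3: syllable 2 coda contains /t/, which is not a licensed coda consonant → ill-formed
/rpep/ — violates constraint 4: syllable 1 onset /rp/ has 2 consonants (> 1) → ill-formed
/la/ — σ1 onset /l/, coda /∅/ ok → well-formed
/tgap/ — violates constraint 4: syllable 1 onset /tg/ has 2 consonants (> 1) → ill-formed
/pze.ze/ — violates constraint 4: syllable 1 onset /pz/ has 2 consonants (> 1) → ill-formed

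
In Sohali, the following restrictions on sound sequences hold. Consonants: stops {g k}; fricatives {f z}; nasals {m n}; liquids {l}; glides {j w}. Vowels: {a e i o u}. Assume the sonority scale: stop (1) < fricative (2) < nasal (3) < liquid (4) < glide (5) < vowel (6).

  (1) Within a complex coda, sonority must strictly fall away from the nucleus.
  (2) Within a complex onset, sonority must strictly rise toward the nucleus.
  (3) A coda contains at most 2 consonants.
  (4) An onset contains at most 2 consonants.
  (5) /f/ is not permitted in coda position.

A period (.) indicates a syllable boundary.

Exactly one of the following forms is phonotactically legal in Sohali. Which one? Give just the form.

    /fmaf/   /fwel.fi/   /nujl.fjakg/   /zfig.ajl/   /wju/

/fwel.fi/

/fmaf/ — violates constraint 5: syllable 1 coda contains /f/ → phonotactically illegal
/fwel.fi/ — σ1 onset /fw/ (2→5 rises), coda /l/ ok; σ2 onset /f/, coda /∅/ ok → phonotactically legal
/nujl.fjakg/ — violates constraint 1: syllable 2 coda /kg/: /k/ (stop, 1) → /g/ (stop, 1) does not fall → phonotactically illegal
/zfig.ajl/ — violates constraint 2: syllable 1 onset /zf/: /z/ (fricative, 2) → /f/ (fricative, 2) does not rise → phonotactically illegal
/wju/ — violates constraint 2: syllable 1 onset /wj/: /w/ (glide, 5) → /j/ (glide, 5) does not rise → phonotactically illegal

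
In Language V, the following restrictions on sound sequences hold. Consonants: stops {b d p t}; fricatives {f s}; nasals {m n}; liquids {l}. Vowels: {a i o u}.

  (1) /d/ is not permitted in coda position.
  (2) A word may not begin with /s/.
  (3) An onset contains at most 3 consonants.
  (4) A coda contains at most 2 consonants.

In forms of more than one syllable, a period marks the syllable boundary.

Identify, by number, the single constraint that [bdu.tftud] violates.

[bdu.tftud]: syllable 2 coda contains /d/.
This is a violation of constraint 1: "/d/ is not permitted in coda position."
The remaining constraints (2, 3, 4) are satisfied.

1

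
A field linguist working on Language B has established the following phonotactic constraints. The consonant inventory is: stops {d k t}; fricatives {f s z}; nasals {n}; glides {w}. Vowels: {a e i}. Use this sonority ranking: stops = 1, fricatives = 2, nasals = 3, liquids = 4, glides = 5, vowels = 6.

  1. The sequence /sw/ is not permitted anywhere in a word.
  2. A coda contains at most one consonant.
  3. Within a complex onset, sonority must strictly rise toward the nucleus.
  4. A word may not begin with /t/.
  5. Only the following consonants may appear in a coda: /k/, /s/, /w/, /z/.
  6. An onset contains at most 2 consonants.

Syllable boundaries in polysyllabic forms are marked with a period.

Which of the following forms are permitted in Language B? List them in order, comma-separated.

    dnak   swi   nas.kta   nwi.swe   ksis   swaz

dnak, ksis

dnak — σ1 onset /dn/ (1→3 rises), coda /k/ ok → permitted
swi — violates constraint 1: contains banned sequence /sw/ → not permitted
nas.kta — violates constraint 3: syllable 2 onset /kt/: /k/ (stop, 1) → /t/ (stop, 1) does not rise → not permitted
nwi.swe — violates constraint 1: contains banned sequence /sw/ → not permitted
ksis — σ1 onset /ks/ (1→2 rises), coda /s/ ok → permitted
swaz — violates constraint 1: contains banned sequence /sw/ → not permitted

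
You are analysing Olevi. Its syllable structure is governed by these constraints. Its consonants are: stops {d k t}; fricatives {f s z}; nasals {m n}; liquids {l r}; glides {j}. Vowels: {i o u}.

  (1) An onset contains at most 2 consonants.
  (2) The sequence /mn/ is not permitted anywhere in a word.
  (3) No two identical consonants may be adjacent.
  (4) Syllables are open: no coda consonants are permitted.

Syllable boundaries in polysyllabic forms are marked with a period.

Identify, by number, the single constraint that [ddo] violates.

[ddo]: adjacent identical consonants /dd/.
This is a violation of constraint 3: "No two identical consonants may be adjacent."
The remaining constraints (1, 2, 4) are satisfied.

3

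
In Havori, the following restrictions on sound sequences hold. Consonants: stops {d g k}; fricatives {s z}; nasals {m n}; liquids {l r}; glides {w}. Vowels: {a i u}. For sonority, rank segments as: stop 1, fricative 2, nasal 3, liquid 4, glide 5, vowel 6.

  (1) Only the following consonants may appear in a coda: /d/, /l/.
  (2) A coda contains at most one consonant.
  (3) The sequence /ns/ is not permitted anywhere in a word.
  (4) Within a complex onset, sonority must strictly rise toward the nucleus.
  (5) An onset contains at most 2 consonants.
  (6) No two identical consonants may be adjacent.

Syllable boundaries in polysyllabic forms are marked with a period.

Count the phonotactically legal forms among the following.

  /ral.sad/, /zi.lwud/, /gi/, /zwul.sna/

4

/ral.sad/ — σ1 onset /r/, coda /l/ ok; σ2 onset /s/, coda /d/ ok → phonotactically legal
/zi.lwud/ — σ1 onset /z/, coda /∅/ ok; σ2 onset /lw/ (4→5 rises), coda /d/ ok → phonotactically legal
/gi/ — σ1 onset /g/, coda /∅/ ok → phonotactically legal
/zwul.sna/ — σ1 onset /zw/ (2→5 rises), coda /l/ ok; σ2 onset /sn/ (2→3 rises), coda /∅/ ok → phonotactically legal
Phonotactically legal: /ral.sad/, /zi.lwud/, /gi/, /zwul.sna/ → 4.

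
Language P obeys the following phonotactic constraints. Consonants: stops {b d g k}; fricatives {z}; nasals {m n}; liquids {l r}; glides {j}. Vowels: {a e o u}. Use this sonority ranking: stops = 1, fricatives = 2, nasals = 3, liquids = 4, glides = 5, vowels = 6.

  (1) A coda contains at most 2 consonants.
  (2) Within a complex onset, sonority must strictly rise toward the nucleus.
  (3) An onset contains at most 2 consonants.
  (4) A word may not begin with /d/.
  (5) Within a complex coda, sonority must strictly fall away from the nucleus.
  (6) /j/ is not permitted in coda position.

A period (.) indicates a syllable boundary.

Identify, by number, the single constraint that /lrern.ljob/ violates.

2

/lrern.ljob/: syllable 1 onset /lr/: /l/ (liquid, 4) → /r/ (liquid, 4) does not rise.
This is a violation of constraint 2: "Within a complex onset, sonority must strictly rise toward the nucleus."
The remaining constraints (1, 3, 4, 5, 6) are satisfied.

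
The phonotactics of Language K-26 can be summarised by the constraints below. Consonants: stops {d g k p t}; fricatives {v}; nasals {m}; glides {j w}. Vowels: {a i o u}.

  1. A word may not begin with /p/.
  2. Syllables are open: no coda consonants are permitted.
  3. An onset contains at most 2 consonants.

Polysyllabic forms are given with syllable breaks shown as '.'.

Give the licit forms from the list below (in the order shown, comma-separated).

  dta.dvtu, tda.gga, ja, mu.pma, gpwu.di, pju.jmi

dta.dvtu — violates constraint 3: syllable 2 onset /dvt/ has 3 consonants (> 2) → illicit
tda.gga — σ1 onset /td/ (2C), coda /∅/ ok; σ2 onset /gg/ (2C), coda /∅/ ok → licit
ja — σ1 onset /j/, coda /∅/ ok → licit
mu.pma — σ1 onset /m/, coda /∅/ ok; σ2 onset /pm/ (2C), coda /∅/ ok → licit
gpwu.di — violates constraint 3: syllable 1 onset /gpw/ has 3 consonants (> 2) → illicit
pju.jmi — violates constraint 1: word begins with /p/ → illicit

tda.gga, ja, mu.pma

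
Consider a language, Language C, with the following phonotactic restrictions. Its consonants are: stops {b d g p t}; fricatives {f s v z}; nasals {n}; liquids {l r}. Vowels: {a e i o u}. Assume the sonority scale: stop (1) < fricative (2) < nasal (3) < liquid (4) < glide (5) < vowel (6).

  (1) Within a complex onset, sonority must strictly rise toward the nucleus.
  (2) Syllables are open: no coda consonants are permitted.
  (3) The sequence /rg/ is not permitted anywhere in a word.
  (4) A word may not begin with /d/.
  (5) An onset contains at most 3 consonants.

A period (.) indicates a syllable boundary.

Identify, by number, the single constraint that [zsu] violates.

[zsu]: syllable 1 onset /zs/: /z/ (fricative, 2) → /s/ (fricative, 2) does not rise.
This is a violation of constraint 1: "Within a complex onset, sonority must strictly rise toward the nucleus."
The remaining constraints (2, 3, 4, 5) are satisfied.

1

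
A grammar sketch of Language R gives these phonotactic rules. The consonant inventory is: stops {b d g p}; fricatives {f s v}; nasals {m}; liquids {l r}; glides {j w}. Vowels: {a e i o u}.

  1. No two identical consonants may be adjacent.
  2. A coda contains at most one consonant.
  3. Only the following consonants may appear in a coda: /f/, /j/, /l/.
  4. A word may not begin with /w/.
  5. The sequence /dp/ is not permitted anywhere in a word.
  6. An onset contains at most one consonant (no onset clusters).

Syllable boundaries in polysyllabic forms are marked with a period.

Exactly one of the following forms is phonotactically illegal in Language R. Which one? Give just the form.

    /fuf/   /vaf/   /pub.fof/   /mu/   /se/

/pub.fof/

/fuf/ — σ1 onset /f/, coda /f/ ok → phonotactically legal
/vaf/ — σ1 onset /v/, coda /f/ ok → phonotactically legal
/pub.fof/ — violates constraint 3: syllable 1 coda contains /b/, which is not a licensed coda consonant → phonotactically illegal
/mu/ — σ1 onset /m/, coda /∅/ ok → phonotactically legal
/se/ — σ1 onset /s/, coda /∅/ ok → phonotactically legal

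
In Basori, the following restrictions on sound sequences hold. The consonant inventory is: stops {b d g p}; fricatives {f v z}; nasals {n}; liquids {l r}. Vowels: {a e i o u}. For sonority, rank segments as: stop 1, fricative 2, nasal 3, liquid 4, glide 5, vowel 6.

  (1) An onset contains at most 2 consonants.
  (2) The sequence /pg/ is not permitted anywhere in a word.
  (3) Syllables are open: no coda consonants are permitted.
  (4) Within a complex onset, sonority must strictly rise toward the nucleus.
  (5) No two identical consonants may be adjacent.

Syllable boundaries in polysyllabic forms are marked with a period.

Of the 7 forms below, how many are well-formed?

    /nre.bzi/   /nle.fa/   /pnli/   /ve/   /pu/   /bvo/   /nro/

6

/nre.bzi/ — σ1 onset /nr/ (3→4 rises), coda /∅/ ok; σ2 onset /bz/ (1→2 rises), coda /∅/ ok → well-formed
/nle.fa/ — σ1 onset /nl/ (3→4 rises), coda /∅/ ok; σ2 onset /f/, coda /∅/ ok → well-formed
/pnli/ — violates constraint 1: syllable 1 onset /pnl/ has 3 consonants (> 2) → ill-formed
/ve/ — σ1 onset /v/, coda /∅/ ok → well-formed
/pu/ — σ1 onset /p/, coda /∅/ ok → well-formed
/bvo/ — σ1 onset /bv/ (1→2 rises), coda /∅/ ok → well-formed
/nro/ — σ1 onset /nr/ (3→4 rises), coda /∅/ ok → well-formed
Well-formed: /nre.bzi/, /nle.fa/, /ve/, /pu/, /bvo/, /nro/ → 6.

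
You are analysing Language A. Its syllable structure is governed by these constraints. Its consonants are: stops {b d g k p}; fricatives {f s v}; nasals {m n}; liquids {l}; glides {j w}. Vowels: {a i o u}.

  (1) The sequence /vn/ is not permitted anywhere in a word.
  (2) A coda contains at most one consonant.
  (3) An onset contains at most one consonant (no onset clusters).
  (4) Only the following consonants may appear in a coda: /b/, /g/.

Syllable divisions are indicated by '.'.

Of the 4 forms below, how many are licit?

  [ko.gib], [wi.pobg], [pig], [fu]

[ko.gib] — σ1 onset /k/, coda /∅/ ok; σ2 onset /g/, coda /b/ ok → licit
[wi.pobg] — violates constraint 2: syllable 2 coda /bg/ has 2 consonants (> 1) → illicit
[pig] — σ1 onset /p/, coda /g/ ok → licit
[fu] — σ1 onset /f/, coda /∅/ ok → licit
Licit: [ko.gib], [pig], [fu] → 3.

3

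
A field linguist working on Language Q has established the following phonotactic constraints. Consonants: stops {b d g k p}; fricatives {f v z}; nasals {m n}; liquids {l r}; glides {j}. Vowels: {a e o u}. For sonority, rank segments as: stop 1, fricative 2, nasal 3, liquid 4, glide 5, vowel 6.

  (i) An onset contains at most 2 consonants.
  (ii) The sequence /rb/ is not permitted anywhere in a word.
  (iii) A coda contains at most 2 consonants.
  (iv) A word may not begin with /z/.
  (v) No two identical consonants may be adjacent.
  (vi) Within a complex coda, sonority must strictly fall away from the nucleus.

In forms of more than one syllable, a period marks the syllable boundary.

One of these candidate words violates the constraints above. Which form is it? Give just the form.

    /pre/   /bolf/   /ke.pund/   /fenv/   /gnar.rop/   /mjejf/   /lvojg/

/gnar.rop/

/pre/ — σ1 onset /pr/ (2C), coda /∅/ ok → well-formed
/bolf/ — σ1 onset /b/, coda /lf/ (4→2 falls) ok → well-formed
/ke.pund/ — σ1 onset /k/, coda /∅/ ok; σ2 onset /p/, coda /nd/ (3→1 falls) ok → well-formed
/fenv/ — σ1 onset /f/, coda /nv/ (3→2 falls) ok → well-formed
/gnar.rop/ — violates constraint (v): adjacent identical consonants /rr/ → ill-formed
/mjejf/ — σ1 onset /mj/ (2C), coda /jf/ (5→2 falls) ok → well-formed
/lvojg/ — σ1 onset /lv/ (2C), coda /jg/ (5→1 falls) ok → well-formed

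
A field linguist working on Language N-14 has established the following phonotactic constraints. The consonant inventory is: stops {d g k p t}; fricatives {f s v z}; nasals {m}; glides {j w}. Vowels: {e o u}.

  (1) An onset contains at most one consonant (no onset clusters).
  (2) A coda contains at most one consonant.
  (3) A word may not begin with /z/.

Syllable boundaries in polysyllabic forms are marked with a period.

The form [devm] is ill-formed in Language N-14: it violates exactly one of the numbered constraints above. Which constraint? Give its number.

2

[devm]: syllable 1 coda /vm/ has 2 consonants (> 1).
This is a violation of constraint 2: "A coda contains at most one consonant."
The remaining constraints (1, 3) are satisfied.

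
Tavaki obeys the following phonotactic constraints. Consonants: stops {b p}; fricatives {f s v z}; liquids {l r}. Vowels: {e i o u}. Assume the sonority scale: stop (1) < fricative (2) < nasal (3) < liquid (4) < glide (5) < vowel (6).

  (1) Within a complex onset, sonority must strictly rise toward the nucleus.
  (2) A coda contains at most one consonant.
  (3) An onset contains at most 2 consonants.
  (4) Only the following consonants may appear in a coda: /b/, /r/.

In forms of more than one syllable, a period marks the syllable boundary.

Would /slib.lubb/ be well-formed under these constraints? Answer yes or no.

no

/slib.lubb/ — violates constraint 2: syllable 2 coda /bb/ has 2 consonants (> 1) → ill-formed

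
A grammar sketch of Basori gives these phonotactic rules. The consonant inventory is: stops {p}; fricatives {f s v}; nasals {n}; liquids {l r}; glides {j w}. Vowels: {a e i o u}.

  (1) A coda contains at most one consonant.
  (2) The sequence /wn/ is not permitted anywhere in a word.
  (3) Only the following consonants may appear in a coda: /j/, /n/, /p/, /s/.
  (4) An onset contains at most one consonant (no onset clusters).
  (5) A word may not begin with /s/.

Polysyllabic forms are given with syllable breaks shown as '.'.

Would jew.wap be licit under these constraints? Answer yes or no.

no

jew.wap — violates constraint 3: syllable 1 coda contains /w/, which is not a licensed coda consonant → illicit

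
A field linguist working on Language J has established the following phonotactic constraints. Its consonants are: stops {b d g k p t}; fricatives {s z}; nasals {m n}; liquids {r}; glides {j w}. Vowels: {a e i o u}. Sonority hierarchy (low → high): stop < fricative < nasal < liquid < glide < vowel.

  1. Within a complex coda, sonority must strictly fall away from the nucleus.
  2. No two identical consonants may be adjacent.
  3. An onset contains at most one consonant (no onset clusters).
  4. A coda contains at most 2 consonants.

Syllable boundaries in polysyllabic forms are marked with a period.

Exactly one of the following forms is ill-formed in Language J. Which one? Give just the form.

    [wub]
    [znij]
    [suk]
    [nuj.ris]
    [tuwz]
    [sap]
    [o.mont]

[wub] — σ1 onset /w/, coda /b/ ok → well-formed
[znij] — violates constraint 3: syllable 1 onset /zn/ has 2 consonants (> 1) → ill-formed
[suk] — σ1 onset /s/, coda /k/ ok → well-formed
[nuj.ris] — σ1 onset /n/, coda /j/ ok; σ2 onset /r/, coda /s/ ok → well-formed
[tuwz] — σ1 onset /t/, coda /wz/ (5→2 falls) ok → well-formed
[sap] — σ1 onset /s/, coda /p/ ok → well-formed
[o.mont] — σ1 onset /∅/, coda /∅/ ok; σ2 onset /m/, coda /nt/ (3→1 falls) ok → well-formed

[znij]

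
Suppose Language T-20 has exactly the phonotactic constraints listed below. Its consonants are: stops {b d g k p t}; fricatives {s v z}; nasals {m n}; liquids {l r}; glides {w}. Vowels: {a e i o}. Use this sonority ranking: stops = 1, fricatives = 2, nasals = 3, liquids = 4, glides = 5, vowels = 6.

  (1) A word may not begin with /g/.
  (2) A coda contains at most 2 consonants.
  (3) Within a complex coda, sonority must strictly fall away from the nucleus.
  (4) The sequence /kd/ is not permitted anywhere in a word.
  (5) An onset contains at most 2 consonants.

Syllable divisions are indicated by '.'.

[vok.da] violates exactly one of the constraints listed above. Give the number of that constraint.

4

[vok.da]: contains banned sequence /kd/.
This is a violation of constraint 4: "The sequence /kd/ is not permitted anywhere in a word."
The remaining constraints (1, 2, 3, 5) are satisfied.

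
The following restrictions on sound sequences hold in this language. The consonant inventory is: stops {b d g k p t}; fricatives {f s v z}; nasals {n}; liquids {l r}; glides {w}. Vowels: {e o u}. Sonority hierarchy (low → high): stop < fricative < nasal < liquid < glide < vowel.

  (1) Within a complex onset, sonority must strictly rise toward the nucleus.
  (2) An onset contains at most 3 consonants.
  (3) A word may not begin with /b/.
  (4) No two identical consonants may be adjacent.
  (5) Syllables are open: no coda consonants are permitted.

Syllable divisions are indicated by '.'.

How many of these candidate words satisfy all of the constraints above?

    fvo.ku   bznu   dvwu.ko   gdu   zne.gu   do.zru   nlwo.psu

fvo.ku — violates constraint 1: syllable 1 onset /fv/: /f/ (fricative, 2) → /v/ (fricative, 2) does not rise → illicit
bznu — violates constraint 3: word begins with /b/ → illicit
dvwu.ko — σ1 onset /dvw/ (1→2→5 rises), coda /∅/ ok; σ2 onset /k/, coda /∅/ ok → licit
gdu — violates constraint 1: syllable 1 onset /gd/: /g/ (stop, 1) → /d/ (stop, 1) does not rise → illicit
zne.gu — σ1 onset /zn/ (2→3 rises), coda /∅/ ok; σ2 onset /g/, coda /∅/ ok → licit
do.zru — σ1 onset /d/, coda /∅/ ok; σ2 onset /zr/ (2→4 rises), coda /∅/ ok → licit
nlwo.psu — σ1 onset /nlw/ (3→4→5 rises), coda /∅/ ok; σ2 onset /ps/ (1→2 rises), coda /∅/ ok → licit
Licit: dvwu.ko, zne.gu, do.zru, nlwo.psu → 4.

4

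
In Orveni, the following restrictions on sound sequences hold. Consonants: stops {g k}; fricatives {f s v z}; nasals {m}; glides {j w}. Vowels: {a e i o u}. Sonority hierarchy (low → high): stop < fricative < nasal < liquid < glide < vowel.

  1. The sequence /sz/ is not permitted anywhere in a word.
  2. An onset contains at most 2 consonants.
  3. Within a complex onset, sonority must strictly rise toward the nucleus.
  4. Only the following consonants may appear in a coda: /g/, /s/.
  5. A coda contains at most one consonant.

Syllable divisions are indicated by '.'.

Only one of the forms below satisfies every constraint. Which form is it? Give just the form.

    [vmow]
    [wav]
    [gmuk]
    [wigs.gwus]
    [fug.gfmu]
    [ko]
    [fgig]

[ko]

[vmow] — violates constraint 4: syllable 1 coda contains /w/, which is not a licensed coda consonant → phonotactically illegal
[wav] — violates constraint 4: syllable 1 coda contains /v/, which is not a licensed coda consonant → phonotactically illegal
[gmuk] — violates constraint 4: syllable 1 coda contains /k/, which is not a licensed coda consonant → phonotactically illegal
[wigs.gwus] — violates constraint 5: syllable 1 coda /gs/ has 2 consonants (> 1) → phonotactically illegal
[fug.gfmu] — violates constraint 2: syllable 2 onset /gfm/ has 3 consonants (> 2) → phonotactically illegal
[ko] — σ1 onset /k/, coda /∅/ ok → phonotactically legal
[fgig] — violates constraint 3: syllable 1 onset /fg/: /f/ (fricative, 2) → /g/ (stop, 1) does not rise → phonotactically illegal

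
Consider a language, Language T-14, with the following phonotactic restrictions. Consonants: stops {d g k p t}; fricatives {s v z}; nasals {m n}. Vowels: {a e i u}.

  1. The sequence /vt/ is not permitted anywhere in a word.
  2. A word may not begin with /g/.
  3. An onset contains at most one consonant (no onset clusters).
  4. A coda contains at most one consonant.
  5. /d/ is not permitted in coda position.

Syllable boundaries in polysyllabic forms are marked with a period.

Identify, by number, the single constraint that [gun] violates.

[gun]: word begins with /g/.
This is a violation of constraint 2: "A word may not begin with /g/."
The remaining constraints (1, 3, 4, 5) are satisfied.

2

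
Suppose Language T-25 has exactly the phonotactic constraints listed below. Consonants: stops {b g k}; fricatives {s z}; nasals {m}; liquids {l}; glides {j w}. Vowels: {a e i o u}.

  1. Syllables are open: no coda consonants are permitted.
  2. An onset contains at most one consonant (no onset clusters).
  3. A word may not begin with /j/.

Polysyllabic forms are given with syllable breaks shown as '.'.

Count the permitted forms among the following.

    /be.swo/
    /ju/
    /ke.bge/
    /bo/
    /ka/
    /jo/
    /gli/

2

/be.swo/ — violates constraint 2: syllable 2 onset /sw/ has 2 consonants (> 1) → not permitted
/ju/ — violates constraint 3: word begins with /j/ → not permitted
/ke.bge/ — violates constraint 2: syllable 2 onset /bg/ has 2 consonants (> 1) → not permitted
/bo/ — σ1 onset /b/, coda /∅/ ok → permitted
/ka/ — σ1 onset /k/, coda /∅/ ok → permitted
/jo/ — violates constraint 3: word begins with /j/ → not permitted
/gli/ — violates constraint 2: syllable 1 onset /gl/ has 2 consonants (> 1) → not permitted
Permitted: /bo/, /ka/ → 2.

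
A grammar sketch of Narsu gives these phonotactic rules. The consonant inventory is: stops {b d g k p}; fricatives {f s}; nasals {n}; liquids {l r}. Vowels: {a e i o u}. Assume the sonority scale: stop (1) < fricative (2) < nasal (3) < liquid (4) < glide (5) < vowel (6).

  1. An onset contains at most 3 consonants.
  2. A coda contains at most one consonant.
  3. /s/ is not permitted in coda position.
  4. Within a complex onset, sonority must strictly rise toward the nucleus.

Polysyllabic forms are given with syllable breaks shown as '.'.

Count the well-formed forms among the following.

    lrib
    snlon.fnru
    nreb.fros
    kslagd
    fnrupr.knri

lrib — violates constraint 4: syllable 1 onset /lr/: /l/ (liquid, 4) → /r/ (liquid, 4) does not rise → ill-formed
snlon.fnru — σ1 onset /snl/ (2→3→4 rises), coda /n/ ok; σ2 onset /fnr/ (2→3→4 rises), coda /∅/ ok → well-formed
nreb.fros — violates constraint 3: syllable 2 coda contains /s/ → ill-formed
kslagd — violates constraint 2: syllable 1 coda /gd/ has 2 consonants (> 1) → ill-formed
fnrupr.knri — violates constraint 2: syllable 1 coda /pr/ has 2 consonants (> 1) → ill-formed
Well-formed: snlon.fnru → 1.

1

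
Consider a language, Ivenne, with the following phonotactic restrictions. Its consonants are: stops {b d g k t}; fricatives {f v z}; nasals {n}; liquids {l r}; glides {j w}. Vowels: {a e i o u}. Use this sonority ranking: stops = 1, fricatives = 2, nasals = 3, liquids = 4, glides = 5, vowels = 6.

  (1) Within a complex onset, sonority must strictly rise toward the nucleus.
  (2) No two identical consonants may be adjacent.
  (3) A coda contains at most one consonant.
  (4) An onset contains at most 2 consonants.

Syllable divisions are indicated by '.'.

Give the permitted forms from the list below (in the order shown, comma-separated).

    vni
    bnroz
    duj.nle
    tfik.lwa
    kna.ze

vni — σ1 onset /vn/ (2→3 rises), coda /∅/ ok → permitted
bnroz — violates constraint 4: syllable 1 onset /bnr/ has 3 consonants (> 2) → not permitted
duj.nle — σ1 onset /d/, coda /j/ ok; σ2 onset /nl/ (3→4 rises), coda /∅/ ok → permitted
tfik.lwa — σ1 onset /tf/ (1→2 rises), coda /k/ ok; σ2 onset /lw/ (4→5 rises), coda /∅/ ok → permitted
kna.ze — σ1 onset /kn/ (1→3 rises), coda /∅/ ok; σ2 onset /z/, coda /∅/ ok → permitted

vni, duj.nle, tfik.lwa, kna.ze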